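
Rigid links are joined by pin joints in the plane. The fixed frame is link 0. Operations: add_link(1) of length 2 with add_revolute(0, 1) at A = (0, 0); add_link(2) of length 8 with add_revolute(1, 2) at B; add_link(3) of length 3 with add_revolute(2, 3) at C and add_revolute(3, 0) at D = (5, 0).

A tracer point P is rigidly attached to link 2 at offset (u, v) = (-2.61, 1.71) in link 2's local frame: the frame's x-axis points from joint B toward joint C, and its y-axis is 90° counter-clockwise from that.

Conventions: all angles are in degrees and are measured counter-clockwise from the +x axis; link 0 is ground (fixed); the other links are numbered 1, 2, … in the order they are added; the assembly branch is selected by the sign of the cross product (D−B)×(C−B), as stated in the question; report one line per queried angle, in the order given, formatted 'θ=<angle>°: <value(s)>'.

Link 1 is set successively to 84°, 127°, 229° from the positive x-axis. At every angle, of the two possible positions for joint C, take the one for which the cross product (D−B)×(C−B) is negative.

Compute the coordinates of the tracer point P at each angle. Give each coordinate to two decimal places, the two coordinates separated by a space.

A=(0,0), D=(5.00,0)
θ=84°: B = A + 2.00·(cos84°, sin84°) = (0.2091, 1.9890)
θ=84°: |BD| = 5.1874
θ=84°: circle(B,8.00) ∩ circle(D,3.00): a=7.8950, h=1.2919
θ=84°:   candidates: C₊=(7.9960,0.1550) cross=6.702; C₋=(7.0052,-2.2314) cross=-6.702
θ=84°:   branch - wants cross < 0 → take C=(7.0052,-2.2314) (cross=-6.702)
θ=84°: ex = (C−B)/|BC| = (0.8495,-0.5276); ey = (0.5276,0.8495)
θ=84°: P = B + -2.61·ex + 1.71·ey = (-1.1061,4.8186)
θ=127°: B = A + 2.00·(cos127°, sin127°) = (-1.2036, 1.5973)
θ=127°: |BD| = 6.4060
θ=127°: circle(B,8.00) ∩ circle(D,3.00): a=7.4959, h=2.7950
θ=127°:   candidates: C₊=(6.7524,2.4350) cross=17.905; C₋=(5.3586,-2.9785) cross=-17.905
θ=127°:   branch - wants cross < 0 → take C=(5.3586,-2.9785) (cross=-17.905)
θ=127°: ex = (C−B)/|BC| = (0.8203,-0.5720); ey = (0.5720,0.8203)
θ=127°: P = B + -2.61·ex + 1.71·ey = (-2.3665,4.4928)
θ=229°: B = A + 2.00·(cos229°, sin229°) = (-1.3121, -1.5094)
θ=229°: |BD| = 6.4901
θ=229°: circle(B,8.00) ∩ circle(D,3.00): a=7.4823, h=2.8312
θ=229°:   candidates: C₊=(5.3065,2.9843) cross=18.375; C₋=(6.6234,-2.5228) cross=-18.375
θ=229°:   branch - wants cross < 0 → take C=(6.6234,-2.5228) (cross=-18.375)
θ=229°: ex = (C−B)/|BC| = (0.9919,-0.1267); ey = (0.1267,0.9919)
θ=229°: P = B + -2.61·ex + 1.71·ey = (-3.6845,0.5174)

θ=84°: -1.11 4.82
θ=127°: -2.37 4.49
θ=229°: -3.68 0.52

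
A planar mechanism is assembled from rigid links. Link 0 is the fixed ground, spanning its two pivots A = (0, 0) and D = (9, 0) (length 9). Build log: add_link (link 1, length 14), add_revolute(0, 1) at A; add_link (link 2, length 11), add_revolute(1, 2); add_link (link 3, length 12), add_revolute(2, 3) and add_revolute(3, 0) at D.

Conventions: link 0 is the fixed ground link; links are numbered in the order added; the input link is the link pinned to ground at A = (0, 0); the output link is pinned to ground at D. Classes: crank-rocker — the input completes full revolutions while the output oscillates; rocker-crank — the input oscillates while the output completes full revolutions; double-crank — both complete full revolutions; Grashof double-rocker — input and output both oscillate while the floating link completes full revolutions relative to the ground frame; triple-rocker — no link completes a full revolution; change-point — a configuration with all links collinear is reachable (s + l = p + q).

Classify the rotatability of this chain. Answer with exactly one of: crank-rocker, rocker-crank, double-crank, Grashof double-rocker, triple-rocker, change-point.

lengths: ground=9, input=14, coupler=11, output=12
sorted: s=9 (shortest), l=14 (longest), p+q=23
s + l = 23 vs p + q = 23
s + l = p + q → change-point (collinear configuration reachable)

change-point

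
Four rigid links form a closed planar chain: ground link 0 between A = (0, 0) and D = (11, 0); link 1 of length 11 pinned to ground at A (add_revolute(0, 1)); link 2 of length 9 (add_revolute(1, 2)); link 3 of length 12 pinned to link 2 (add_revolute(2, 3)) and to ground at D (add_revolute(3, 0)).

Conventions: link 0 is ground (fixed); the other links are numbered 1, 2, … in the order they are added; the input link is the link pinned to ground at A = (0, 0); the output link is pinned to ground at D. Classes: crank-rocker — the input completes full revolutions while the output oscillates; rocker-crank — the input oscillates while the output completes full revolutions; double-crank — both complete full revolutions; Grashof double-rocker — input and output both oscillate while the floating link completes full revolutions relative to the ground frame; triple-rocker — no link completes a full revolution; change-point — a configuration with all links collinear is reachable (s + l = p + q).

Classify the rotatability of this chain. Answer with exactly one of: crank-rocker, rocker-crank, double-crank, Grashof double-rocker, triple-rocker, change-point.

lengths: ground=11, input=11, coupler=9, output=12
sorted: s=9 (shortest), l=12 (longest), p+q=22
s + l = 21 vs p + q = 22
s + l < p + q (Grashof) with shortest = coupler link → Grashof double-rocker

Grashof double-rocker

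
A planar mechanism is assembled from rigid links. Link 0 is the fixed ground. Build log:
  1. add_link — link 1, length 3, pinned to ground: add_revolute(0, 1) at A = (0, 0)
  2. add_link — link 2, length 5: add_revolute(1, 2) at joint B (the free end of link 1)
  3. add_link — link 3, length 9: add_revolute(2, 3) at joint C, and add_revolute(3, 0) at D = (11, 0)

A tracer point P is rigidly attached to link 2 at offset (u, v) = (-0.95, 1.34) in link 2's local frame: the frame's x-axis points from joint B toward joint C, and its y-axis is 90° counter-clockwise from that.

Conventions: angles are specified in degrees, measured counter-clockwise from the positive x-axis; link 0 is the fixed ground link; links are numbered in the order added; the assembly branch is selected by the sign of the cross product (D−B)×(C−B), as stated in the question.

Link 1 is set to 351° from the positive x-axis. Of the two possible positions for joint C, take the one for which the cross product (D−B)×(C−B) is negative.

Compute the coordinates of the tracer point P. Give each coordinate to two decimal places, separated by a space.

A=(0,0), D=(11.00,0)
B = A + 3.00·(cos351°, sin351°) = (2.9631, -0.4693)
|BD| = 8.0506
circle(B,5.00) ∩ circle(D,9.00): a=0.5473, h=4.9700
  candidates: C₊=(3.2197,4.5241) cross=40.011; C₋=(3.7992,-5.3989) cross=-40.011
  branch - wants cross < 0 → take C=(3.7992,-5.3989) (cross=-40.011)
ex = (C−B)/|BC| = (0.1672,-0.9859); ey = (0.9859,0.1672)
P = B + -0.95·ex + 1.34·ey = (4.1253,0.6914)

4.13 0.69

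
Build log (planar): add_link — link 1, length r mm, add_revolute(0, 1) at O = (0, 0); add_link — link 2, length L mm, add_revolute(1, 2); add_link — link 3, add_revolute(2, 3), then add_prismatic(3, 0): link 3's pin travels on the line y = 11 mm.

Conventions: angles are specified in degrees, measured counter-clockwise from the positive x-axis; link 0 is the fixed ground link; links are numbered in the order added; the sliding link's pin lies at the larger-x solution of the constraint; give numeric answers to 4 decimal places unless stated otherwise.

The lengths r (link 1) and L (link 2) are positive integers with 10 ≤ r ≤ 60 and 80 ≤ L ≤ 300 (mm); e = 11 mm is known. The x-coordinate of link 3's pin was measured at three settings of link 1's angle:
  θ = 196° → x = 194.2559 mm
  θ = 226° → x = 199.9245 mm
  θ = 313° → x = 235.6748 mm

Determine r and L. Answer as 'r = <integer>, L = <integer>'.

constraint per measurement: (x − r cos θ)² + (r sin θ − e)² = L²
subtracting the θ₁ and θ₂ equations cancels the r² and L² terms:
r = (x₁² − x₂²) / (2[(x₁cos θ₁ + e sin θ₁) − (x₂cos θ₂ + e sin θ₂)]) = 25.9996 → r = 26
L² = (x₁ − r cos θ₁)² + (r sin θ₁ − e)² = 48400.0186 → L = 220.0000 → L = 220
check at θ₃=313°: x = 235.6748 (printed 235.6748) ✓

r = 26, L = 220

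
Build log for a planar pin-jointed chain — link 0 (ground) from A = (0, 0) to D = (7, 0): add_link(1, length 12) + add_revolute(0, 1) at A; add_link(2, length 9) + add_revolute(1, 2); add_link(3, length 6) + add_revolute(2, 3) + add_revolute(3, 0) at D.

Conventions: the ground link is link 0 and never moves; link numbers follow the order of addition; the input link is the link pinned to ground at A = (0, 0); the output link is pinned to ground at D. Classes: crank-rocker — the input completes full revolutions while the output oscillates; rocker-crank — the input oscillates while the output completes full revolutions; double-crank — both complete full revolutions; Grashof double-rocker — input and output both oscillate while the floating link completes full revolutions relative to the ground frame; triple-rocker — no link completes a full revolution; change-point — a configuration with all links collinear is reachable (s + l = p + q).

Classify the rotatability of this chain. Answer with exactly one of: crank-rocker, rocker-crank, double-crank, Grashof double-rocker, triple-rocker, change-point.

lengths: ground=7, input=12, coupler=9, output=6
sorted: s=6 (shortest), l=12 (longest), p+q=16
s + l = 18 vs p + q = 16
s + l > p + q → non-Grashof → no link fully rotates → triple-rocker

triple-rocker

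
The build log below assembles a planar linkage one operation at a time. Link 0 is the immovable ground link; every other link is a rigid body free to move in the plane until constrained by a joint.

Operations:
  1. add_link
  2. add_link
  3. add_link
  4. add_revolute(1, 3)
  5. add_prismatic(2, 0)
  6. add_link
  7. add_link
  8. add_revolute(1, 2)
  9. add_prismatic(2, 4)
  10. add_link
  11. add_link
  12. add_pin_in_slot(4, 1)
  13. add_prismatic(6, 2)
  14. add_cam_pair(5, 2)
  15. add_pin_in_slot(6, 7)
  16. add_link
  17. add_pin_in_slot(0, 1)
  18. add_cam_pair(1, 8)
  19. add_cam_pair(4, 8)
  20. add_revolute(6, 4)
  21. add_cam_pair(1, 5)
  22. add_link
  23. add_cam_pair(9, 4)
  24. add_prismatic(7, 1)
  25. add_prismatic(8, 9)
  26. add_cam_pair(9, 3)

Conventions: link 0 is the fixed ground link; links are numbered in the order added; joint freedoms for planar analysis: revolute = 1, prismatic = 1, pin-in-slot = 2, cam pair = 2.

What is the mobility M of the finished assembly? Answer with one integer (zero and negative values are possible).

link 0 = ground. State L|J1|J2 = 1|0|0
+link1  2|0|0
+link2  3|0|0
+link3  4|0|0
R(1,3) f=1→J1  4|1|0
P(2,0) f=1→J1  4|2|0
+link4  5|2|0
+link5  6|2|0
R(1,2) f=1→J1  6|3|0
P(2,4) f=1→J1  6|4|0
+link6  7|4|0
+link7  8|4|0
PS(4,1) f=2→J2  8|4|1
P(6,2) f=1→J1  8|5|1
C(5,2) f=2→J2  8|5|2
PS(6,7) f=2→J2  8|5|3
+link8  9|5|3
PS(0,1) f=2→J2  9|5|4
C(1,8) f=2→J2  9|5|5
C(4,8) f=2→J2  9|5|6
R(6,4) f=1→J1  9|6|6
C(1,5) f=2→J2  9|6|7
+link9  10|6|7
C(9,4) f=2→J2  10|6|8
P(7,1) f=1→J1  10|7|8
P(8,9) f=1→J1  10|8|8
C(9,3) f=2→J2  10|8|9
M = 3(10−1)−2·8−9 = 27−16−9 = 2

M = 2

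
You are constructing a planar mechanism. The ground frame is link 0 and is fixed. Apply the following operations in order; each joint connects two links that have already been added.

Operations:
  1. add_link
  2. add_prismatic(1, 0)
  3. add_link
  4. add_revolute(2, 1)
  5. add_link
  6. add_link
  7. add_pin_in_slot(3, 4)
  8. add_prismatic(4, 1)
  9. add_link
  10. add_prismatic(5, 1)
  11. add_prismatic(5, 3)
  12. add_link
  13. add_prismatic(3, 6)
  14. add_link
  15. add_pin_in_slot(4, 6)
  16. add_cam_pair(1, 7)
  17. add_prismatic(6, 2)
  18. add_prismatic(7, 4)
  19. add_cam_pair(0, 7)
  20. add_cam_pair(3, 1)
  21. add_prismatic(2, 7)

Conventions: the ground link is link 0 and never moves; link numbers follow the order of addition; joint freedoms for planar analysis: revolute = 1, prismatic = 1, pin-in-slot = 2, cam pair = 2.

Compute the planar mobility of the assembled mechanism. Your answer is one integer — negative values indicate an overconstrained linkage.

ground; <1,0,0>
#1 <2,0,0>
P:1↔0 J1 <2,1,0>
#2 <3,1,0>
R:2↔1 J1 <3,2,0>
#3 <4,2,0>
#4 <5,2,0>
PS:3↔4 J2 <5,2,1>
P:4↔1 J1 <5,3,1>
#5 <6,3,1>
P:5↔1 J1 <6,4,1>
P:5↔3 J1 <6,5,1>
#6 <7,5,1>
P:3↔6 J1 <7,6,1>
#7 <8,6,1>
PS:4↔6 J2 <8,6,2>
C:1↔7 J2 <8,6,3>
P:6↔2 J1 <8,7,3>
P:7↔4 J1 <8,8,3>
C:0↔7 J2 <8,8,4>
C:3↔1 J2 <8,8,5>
P:2↔7 J1 <8,9,5>
3×7 − 2×9 − 1×5 = -2

M = -2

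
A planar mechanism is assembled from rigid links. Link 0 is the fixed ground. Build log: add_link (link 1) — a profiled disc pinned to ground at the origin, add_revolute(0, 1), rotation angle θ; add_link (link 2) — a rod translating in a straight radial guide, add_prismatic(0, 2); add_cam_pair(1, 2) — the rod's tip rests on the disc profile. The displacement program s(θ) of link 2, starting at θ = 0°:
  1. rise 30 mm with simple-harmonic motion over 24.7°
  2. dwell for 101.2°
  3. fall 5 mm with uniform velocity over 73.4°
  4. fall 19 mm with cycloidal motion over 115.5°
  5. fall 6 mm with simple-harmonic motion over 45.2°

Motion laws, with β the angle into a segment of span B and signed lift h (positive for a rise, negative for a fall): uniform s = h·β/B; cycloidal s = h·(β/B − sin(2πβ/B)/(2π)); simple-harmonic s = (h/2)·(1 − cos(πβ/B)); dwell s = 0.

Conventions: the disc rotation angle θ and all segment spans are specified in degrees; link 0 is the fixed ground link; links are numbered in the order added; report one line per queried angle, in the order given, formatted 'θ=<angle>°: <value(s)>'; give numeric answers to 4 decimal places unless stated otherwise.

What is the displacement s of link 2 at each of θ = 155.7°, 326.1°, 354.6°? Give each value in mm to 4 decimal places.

seg 1 [0°–24.7°] simple-harmonic, h=30: full span → s += 30 → s = 30.0000
seg 2 [24.7°–125.9°] dwell: s stays 30.0000
seg 3 [125.9°–199.3°] uniform, h=-5: θ=155.7° here. β=29.8, B=73.4. -5·29.8/73.4 = -2.0300 → s = 27.9700
seg 3 [125.9°–199.3°] uniform, h=-5: full span → s += -5 → s = 25.0000
seg 4 [199.3°–314.8°] cycloidal, h=-19: full span → s += -19 → s = 6.0000
seg 5 [314.8°–360°] simple-harmonic, h=-6: θ=326.1° here. β=11.3, B=45.2. -6/2·(1 − cos(π·0.2500)) = -0.8787 → s = 5.1213
seg 5 [314.8°–360°] simple-harmonic, h=-6: θ=354.6° here. β=39.8, B=45.2. -6/2·(1 − cos(π·0.8805)) = -5.7912 → s = 0.2088

θ=155.7°: 27.9700
θ=326.1°: 5.1213
θ=354.6°: 0.2088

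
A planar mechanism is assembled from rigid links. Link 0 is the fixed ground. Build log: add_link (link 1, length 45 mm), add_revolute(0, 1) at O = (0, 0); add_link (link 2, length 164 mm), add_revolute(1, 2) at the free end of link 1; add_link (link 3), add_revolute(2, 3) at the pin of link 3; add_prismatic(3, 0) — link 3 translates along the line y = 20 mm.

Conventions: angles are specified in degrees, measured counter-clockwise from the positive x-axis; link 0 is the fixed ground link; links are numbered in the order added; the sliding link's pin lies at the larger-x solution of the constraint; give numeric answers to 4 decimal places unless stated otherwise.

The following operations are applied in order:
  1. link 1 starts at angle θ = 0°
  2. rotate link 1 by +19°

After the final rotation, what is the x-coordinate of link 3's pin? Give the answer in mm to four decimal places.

geometry: r = 45 mm, L = 164 mm, e = 20 mm; θ starts at 0°
rotate link 1 by +19°: θ ← 0° +19° = 19°
crank pin P = (r cos θ, r sin θ) = (42.548336, 14.650567)
h = r sin θ − e = 14.650567 − 20 = -5.349433
x = r cos θ + √(L² − h²) = 42.548336 + 163.912732 = 206.461067

206.4611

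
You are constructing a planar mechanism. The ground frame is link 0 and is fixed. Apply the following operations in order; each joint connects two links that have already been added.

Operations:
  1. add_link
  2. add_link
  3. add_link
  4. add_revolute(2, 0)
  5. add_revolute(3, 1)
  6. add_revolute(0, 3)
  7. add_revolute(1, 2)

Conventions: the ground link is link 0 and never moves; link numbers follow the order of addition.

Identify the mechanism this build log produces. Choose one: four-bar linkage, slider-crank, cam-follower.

links: 4 (incl. ground); joints: 4 revolute, 0 prismatic, 0 higher (cam) pair, forming one closed loop
4 links in a single 4R loop → four-bar linkage

four-bar linkage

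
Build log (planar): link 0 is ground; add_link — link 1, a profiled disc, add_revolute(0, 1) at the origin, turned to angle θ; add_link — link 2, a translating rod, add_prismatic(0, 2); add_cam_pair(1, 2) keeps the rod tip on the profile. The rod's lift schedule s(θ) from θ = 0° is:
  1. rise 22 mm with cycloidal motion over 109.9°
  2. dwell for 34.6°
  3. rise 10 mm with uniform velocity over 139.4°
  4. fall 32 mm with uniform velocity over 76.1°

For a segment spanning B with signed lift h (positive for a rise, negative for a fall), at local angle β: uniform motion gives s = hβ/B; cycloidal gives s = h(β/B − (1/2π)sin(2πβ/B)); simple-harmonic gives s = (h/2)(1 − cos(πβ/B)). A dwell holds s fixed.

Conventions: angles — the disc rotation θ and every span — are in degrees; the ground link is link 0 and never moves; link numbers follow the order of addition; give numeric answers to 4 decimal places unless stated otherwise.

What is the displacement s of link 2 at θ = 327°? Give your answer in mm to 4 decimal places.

seg 1 [0°–109.9°] cycloidal, h=22: full span → s += 22 → s = 22.0000
seg 2 [109.9°–144.5°] dwell: s stays 22.0000
seg 3 [144.5°–283.9°] uniform, h=10: full span → s += 10 → s = 32.0000
seg 4 [283.9°–360°] uniform, h=-32: θ=327° here. β=43.1, B=76.1. -32·43.1/76.1 = -18.1235 → s = 13.8765

13.8765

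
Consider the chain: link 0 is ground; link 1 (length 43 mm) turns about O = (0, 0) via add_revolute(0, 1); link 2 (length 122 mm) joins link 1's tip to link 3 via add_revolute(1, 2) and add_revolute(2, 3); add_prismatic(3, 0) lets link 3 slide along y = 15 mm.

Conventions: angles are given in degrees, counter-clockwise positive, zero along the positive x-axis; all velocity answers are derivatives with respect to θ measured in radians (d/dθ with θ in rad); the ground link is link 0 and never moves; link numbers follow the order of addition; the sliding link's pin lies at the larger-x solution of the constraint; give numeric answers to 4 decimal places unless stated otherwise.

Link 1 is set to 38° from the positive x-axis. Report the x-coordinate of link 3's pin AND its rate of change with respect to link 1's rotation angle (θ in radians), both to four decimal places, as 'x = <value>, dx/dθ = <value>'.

geometry: r = 43 mm, L = 122 mm, e = 15 mm
crank pin P = (r cos θ, r sin θ) = (33.884462, 26.473443)
h = r sin θ − e = 26.473443 − 15 = 11.473443
x = r cos θ + √(L² − h²) = 33.884462 + 121.459294 = 155.343756
dx/dθ = −r sin θ − h·r cos θ/√(L² − h²) (θ in radians; h = 11.473443) = -29.674281

x = 155.3438, dx/dθ = -29.6743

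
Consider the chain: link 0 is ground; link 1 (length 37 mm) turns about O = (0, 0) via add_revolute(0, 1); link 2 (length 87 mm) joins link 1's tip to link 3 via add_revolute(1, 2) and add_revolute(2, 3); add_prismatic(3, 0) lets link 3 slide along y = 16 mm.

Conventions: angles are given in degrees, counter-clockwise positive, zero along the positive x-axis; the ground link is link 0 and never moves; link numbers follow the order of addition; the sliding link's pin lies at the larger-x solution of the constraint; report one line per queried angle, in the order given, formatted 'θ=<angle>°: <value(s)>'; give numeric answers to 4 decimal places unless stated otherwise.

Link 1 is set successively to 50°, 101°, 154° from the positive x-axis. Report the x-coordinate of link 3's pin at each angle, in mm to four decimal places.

geometry: r = 37 mm, L = 87 mm, e = 16 mm
θ=50°: crank pin P = (r cos θ, r sin θ) = (23.783142, 28.343644)
θ=50°: h = r sin θ − e = 28.343644 − 16 = 12.343644
θ=50°: x = r cos θ + √(L² − h²) = 23.783142 + 86.119884 = 109.903026
θ=101°: crank pin P = (r cos θ, r sin θ) = (-7.059933, 36.320206)
θ=101°: h = r sin θ − e = 36.320206 − 16 = 20.320206
θ=101°: x = r cos θ + √(L² − h²) = -7.059933 + 84.593671 = 77.533739
θ=154°: crank pin P = (r cos θ, r sin θ) = (-33.255380, 16.219732)
θ=154°: h = r sin θ − e = 16.219732 − 16 = 0.219732
θ=154°: x = r cos θ + √(L² − h²) = -33.255380 + 86.999723 = 53.744343

θ=50°: 109.9030
θ=101°: 77.5337
θ=154°: 53.7443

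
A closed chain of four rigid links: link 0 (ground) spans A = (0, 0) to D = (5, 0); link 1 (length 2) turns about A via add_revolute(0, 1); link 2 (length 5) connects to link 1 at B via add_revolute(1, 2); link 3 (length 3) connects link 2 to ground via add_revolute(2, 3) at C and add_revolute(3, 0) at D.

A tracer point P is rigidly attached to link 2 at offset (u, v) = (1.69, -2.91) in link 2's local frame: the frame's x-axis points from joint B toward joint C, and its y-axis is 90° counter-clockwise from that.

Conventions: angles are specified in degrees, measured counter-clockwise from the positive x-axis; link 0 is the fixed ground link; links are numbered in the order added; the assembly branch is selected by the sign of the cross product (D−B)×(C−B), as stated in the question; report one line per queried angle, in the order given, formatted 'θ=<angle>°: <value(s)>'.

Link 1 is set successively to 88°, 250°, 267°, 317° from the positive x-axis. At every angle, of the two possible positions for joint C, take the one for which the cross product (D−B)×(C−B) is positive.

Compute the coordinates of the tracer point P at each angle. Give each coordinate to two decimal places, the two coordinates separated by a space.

A=(0,0), D=(5.00,0)
θ=88°: B = A + 2.00·(cos88°, sin88°) = (0.0698, 1.9988)
θ=88°: |BD| = 5.3200
θ=88°: circle(B,5.00) ∩ circle(D,3.00): a=4.1638, h=2.7682
θ=88°:   candidates: C₊=(4.9686,2.9998) cross=14.727; C₋=(2.8884,-2.1310) cross=-14.727
θ=88°:   branch + wants cross > 0 → take C=(4.9686,2.9998) (cross=14.727)
θ=88°: ex = (C−B)/|BC| = (0.9798,0.2002); ey = (-0.2002,0.9798)
θ=88°: P = B + 1.69·ex + -2.91·ey = (2.3082,-0.5139)
θ=250°: B = A + 2.00·(cos250°, sin250°) = (-0.6840, -1.8794)
θ=250°: |BD| = 5.9867
θ=250°: circle(B,5.00) ∩ circle(D,3.00): a=4.3296, h=2.5008
θ=250°:   candidates: C₊=(2.6416,1.8542) cross=14.972; C₋=(4.2118,-2.8946) cross=-14.972
θ=250°:   branch + wants cross > 0 → take C=(2.6416,1.8542) (cross=14.972)
θ=250°: ex = (C−B)/|BC| = (0.6651,0.7467); ey = (-0.7467,0.6651)
θ=250°: P = B + 1.69·ex + -2.91·ey = (2.6130,-2.5530)
θ=267°: B = A + 2.00·(cos267°, sin267°) = (-0.1047, -1.9973)
θ=267°: |BD| = 5.4815
θ=267°: circle(B,5.00) ∩ circle(D,3.00): a=4.2002, h=2.7126
θ=267°:   candidates: C₊=(2.8184,2.0593) cross=14.869; C₋=(4.7952,-2.9930) cross=-14.869
θ=267°:   branch + wants cross > 0 → take C=(2.8184,2.0593) (cross=14.869)
θ=267°: ex = (C−B)/|BC| = (0.5846,0.8113); ey = (-0.8113,0.5846)
θ=267°: P = B + 1.69·ex + -2.91·ey = (3.2442,-2.3274)
θ=317°: B = A + 2.00·(cos317°, sin317°) = (1.4627, -1.3640)
θ=317°: |BD| = 3.7912
θ=317°: circle(B,5.00) ∩ circle(D,3.00): a=4.0058, h=2.9923
θ=317°:   candidates: C₊=(4.1236,2.8691) cross=11.344; C₋=(6.2768,-2.7147) cross=-11.344
θ=317°:   branch + wants cross > 0 → take C=(4.1236,2.8691) (cross=11.344)
θ=317°: ex = (C−B)/|BC| = (0.5322,0.8466); ey = (-0.8466,0.5322)
θ=317°: P = B + 1.69·ex + -2.91·ey = (4.8258,-1.4819)

θ=88°: 2.31 -0.51
θ=250°: 2.61 -2.55
θ=267°: 3.24 -2.33
θ=317°: 4.83 -1.48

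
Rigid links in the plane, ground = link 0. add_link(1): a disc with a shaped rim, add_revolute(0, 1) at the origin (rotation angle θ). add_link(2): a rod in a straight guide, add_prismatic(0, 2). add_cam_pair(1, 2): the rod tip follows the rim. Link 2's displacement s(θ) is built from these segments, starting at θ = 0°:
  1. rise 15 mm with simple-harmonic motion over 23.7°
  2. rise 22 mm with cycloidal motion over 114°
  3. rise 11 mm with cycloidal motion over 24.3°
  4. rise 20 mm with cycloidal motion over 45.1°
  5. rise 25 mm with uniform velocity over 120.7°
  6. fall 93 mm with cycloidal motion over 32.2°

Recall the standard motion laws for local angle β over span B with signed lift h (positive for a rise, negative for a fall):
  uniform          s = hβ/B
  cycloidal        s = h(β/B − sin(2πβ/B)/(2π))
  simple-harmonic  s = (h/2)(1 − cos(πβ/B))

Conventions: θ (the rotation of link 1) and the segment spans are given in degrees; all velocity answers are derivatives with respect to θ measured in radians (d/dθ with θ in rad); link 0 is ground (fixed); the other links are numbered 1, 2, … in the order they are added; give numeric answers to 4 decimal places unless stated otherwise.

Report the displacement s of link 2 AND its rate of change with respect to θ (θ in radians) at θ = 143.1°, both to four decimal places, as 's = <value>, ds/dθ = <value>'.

segment 1 (0° to 23.7°, simple-harmonic, h = 15) is passed completely: s = 0.0000 + (15) = 15.0000
segment 2 (23.7° to 137.7°, cycloidal, h = 22) is passed completely: s = 15.0000 + (22) = 37.0000
θ = 143.1° falls in segment 3 (137.7° to 162°, cycloidal, h = 11): β = 143.1 − 137.7 = 5.4°, B = 24.3°; Δs = 11·(0.2222 − sin(2π·0.2222)/(2π)) = 0.7203; s = 37.0000 + 0.7203 = 37.7203
velocity in seg [137.7°–162°] (cycloidal), θ in radians: β = 5.4° = 0.0942 rad, B = 24.3° = 0.4241 rad; ds/dθ = (h/B)(1 − cos(2πβ/B)) = (11/0.4241)(1 − cos(2π·0.2222)) = 21.432559 mm/rad

s = 37.7203, ds/dθ = 21.4326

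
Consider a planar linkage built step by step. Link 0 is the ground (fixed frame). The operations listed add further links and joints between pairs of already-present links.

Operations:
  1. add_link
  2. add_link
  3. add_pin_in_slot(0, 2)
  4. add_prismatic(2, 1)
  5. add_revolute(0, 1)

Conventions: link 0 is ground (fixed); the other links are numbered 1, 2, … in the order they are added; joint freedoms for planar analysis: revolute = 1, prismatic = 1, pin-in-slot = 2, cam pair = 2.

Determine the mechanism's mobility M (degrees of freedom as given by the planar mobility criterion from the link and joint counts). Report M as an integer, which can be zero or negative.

link 0 = ground. State L|J1|J2 = 1|0|0
+link1  2|0|0
+link2  3|0|0
PS(0,2) f=2→J2  3|0|1
P(2,1) f=1→J1  3|1|1
R(0,1) f=1→J1  3|2|1
M = 3(3−1)−2·2−1 = 6−4−1 = 1

M = 1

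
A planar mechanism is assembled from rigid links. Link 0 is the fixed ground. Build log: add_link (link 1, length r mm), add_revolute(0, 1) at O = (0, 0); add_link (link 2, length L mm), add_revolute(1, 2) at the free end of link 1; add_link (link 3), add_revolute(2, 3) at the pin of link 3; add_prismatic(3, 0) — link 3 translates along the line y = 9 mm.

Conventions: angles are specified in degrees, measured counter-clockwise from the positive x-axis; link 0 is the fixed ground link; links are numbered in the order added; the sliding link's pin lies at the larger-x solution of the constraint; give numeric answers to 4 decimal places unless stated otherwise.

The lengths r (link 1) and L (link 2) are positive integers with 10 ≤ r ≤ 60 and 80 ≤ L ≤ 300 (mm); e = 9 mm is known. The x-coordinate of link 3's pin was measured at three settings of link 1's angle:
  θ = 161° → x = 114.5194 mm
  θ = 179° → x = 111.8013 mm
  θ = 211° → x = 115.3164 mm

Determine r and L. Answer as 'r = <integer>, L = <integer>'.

constraint per measurement: (x − r cos θ)² + (r sin θ − e)² = L²
subtracting the θ₁ and θ₂ equations cancels the r² and L² terms:
r = (x₁² − x₂²) / (2[(x₁cos θ₁ + e sin θ₁) − (x₂cos θ₂ + e sin θ₂)]) = 49.0006 → r = 49
L² = (x₁ − r cos θ₁)² + (r sin θ₁ − e)² = 25921.0034 → L = 161.0000 → L = 161
check at θ₃=211°: x = 115.3164 (printed 115.3164) ✓

r = 49, L = 161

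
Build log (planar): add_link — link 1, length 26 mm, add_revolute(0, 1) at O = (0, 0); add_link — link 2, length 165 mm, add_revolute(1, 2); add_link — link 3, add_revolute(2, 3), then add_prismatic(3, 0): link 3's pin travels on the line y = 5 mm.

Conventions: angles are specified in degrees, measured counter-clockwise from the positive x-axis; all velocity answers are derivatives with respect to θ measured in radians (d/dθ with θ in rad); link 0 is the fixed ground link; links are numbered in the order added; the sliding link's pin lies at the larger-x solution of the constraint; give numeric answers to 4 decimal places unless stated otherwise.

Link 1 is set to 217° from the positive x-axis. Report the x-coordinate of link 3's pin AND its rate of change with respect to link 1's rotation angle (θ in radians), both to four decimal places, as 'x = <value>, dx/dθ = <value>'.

geometry: r = 26 mm, L = 165 mm, e = 5 mm
crank pin P = (r cos θ, r sin θ) = (-20.764523, -15.647191)
h = r sin θ − e = -15.647191 − 5 = -20.647191
x = r cos θ + √(L² − h²) = -20.764523 + 163.703065 = 142.938542
dx/dθ = −r sin θ − h·r cos θ/√(L² − h²) (θ in radians; h = -20.647191) = 13.028247

x = 142.9385, dx/dθ = 13.0282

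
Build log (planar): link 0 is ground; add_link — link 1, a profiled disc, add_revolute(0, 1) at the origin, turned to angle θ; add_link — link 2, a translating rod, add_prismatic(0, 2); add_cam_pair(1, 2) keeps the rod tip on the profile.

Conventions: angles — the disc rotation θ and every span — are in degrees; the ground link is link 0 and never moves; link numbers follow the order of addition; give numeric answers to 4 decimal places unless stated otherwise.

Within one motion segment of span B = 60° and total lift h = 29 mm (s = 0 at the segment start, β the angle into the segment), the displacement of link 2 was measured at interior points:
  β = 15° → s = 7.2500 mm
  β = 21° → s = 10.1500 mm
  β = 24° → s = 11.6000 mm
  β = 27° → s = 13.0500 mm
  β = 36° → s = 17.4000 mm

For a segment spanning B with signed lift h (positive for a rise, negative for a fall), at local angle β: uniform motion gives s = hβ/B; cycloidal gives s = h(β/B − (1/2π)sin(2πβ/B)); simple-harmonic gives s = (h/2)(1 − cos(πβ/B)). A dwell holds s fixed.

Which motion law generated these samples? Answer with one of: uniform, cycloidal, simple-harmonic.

candidates at β/B = r: uniform s = h·r (linear in β); cycloidal s = h·(r − sin(2πr)/(2π)); simple-harmonic s = (h/2)(1 − cos(πr))
β=15°: printed 7.2500 | uniform 7.2500, cycloidal 2.6345, simple-harmonic 4.2470
β=21°: printed 10.1500 | uniform 10.1500, cycloidal 6.4160, simple-harmonic 7.9171
β=24°: printed 11.6000 | uniform 11.6000, cycloidal 8.8871, simple-harmonic 10.0193
β=27°: printed 13.0500 | uniform 13.0500, cycloidal 11.6237, simple-harmonic 12.2317
β=36°: printed 17.4000 | uniform 17.4000, cycloidal 20.1129, simple-harmonic 18.9807
only one law matches every sample → uniform

uniform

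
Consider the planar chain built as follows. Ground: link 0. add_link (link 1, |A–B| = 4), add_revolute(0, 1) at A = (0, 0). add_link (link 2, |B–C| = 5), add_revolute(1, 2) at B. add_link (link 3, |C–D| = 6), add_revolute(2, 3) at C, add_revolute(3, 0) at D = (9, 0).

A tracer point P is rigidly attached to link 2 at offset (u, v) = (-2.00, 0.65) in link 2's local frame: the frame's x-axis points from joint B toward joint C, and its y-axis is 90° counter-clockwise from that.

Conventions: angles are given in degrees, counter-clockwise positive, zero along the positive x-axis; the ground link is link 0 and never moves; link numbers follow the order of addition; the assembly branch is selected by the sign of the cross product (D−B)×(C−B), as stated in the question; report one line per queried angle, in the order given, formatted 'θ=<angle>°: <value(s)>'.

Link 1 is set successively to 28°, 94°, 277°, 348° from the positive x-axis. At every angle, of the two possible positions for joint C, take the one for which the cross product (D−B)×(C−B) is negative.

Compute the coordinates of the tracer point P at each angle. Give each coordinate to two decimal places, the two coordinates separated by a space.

A=(0,0), D=(9.00,0)
θ=28°: B = A + 4.00·(cos28°, sin28°) = (3.5318, 1.8779)
θ=28°: |BD| = 5.7817
θ=28°: circle(B,5.00) ∩ circle(D,6.00): a=1.9396, h=4.6085
θ=28°:   candidates: C₊=(6.8630,5.6065) cross=26.645; C₋=(3.8694,-3.1107) cross=-26.645
θ=28°:   branch - wants cross < 0 → take C=(3.8694,-3.1107) (cross=-26.645)
θ=28°: ex = (C−B)/|BC| = (0.0675,-0.9977); ey = (0.9977,0.0675)
θ=28°: P = B + -2.00·ex + 0.65·ey = (4.0453,3.9172)
θ=94°: B = A + 4.00·(cos94°, sin94°) = (-0.2790, 3.9903)
θ=94°: |BD| = 10.1006
θ=94°: circle(B,5.00) ∩ circle(D,6.00): a=4.5058, h=2.1675
θ=94°:   candidates: C₊=(4.7165,4.2014) cross=21.893; C₋=(3.0040,0.2191) cross=-21.893
θ=94°:   branch - wants cross < 0 → take C=(3.0040,0.2191) (cross=-21.893)
θ=94°: ex = (C−B)/|BC| = (0.6566,-0.7542); ey = (0.7542,0.6566)
θ=94°: P = B + -2.00·ex + 0.65·ey = (-1.1020,5.9255)
θ=277°: B = A + 4.00·(cos277°, sin277°) = (0.4875, -3.9702)
θ=277°: |BD| = 9.3928
θ=277°: circle(B,5.00) ∩ circle(D,6.00): a=4.1109, h=2.8462
θ=277°:   candidates: C₊=(3.0100,0.3468) cross=26.734; C₋=(5.4161,-4.8120) cross=-26.734
θ=277°:   branch - wants cross < 0 → take C=(5.4161,-4.8120) (cross=-26.734)
θ=277°: ex = (C−B)/|BC| = (0.9857,-0.1684); ey = (0.1684,0.9857)
θ=277°: P = B + -2.00·ex + 0.65·ey = (-1.3745,-2.9927)
θ=348°: B = A + 4.00·(cos348°, sin348°) = (3.9126, -0.8316)
θ=348°: |BD| = 5.1549
θ=348°: circle(B,5.00) ∩ circle(D,6.00): a=1.5105, h=4.7664
θ=348°:   candidates: C₊=(4.6344,4.1160) cross=24.570; C₋=(6.1723,-5.2919) cross=-24.570
θ=348°:   branch - wants cross < 0 → take C=(6.1723,-5.2919) (cross=-24.570)
θ=348°: ex = (C−B)/|BC| = (0.4519,-0.8920); ey = (0.8920,0.4519)
θ=348°: P = B + -2.00·ex + 0.65·ey = (3.5885,1.2462)

θ=28°: 4.05 3.92
θ=94°: -1.10 5.93
θ=277°: -1.37 -2.99
θ=348°: 3.59 1.25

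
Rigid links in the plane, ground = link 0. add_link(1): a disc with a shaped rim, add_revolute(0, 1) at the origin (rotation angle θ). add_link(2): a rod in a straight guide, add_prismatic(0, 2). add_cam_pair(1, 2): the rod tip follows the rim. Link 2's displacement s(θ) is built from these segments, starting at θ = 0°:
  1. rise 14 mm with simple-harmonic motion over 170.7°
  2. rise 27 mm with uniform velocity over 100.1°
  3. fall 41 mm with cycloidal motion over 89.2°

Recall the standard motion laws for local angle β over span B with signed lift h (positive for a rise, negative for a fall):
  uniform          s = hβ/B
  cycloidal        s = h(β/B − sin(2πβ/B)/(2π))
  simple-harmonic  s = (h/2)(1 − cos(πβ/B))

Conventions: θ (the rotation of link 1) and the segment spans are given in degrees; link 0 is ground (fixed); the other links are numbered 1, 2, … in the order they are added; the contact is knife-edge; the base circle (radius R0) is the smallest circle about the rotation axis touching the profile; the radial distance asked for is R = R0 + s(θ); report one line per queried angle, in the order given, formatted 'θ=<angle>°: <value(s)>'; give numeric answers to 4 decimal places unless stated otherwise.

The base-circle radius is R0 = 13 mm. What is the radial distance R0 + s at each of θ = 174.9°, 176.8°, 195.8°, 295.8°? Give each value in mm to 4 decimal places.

segment 1 (0° to 170.7°, simple-harmonic, h = 14) is passed completely: s = 0.0000 + (14) = 14.0000
θ = 174.9° falls in segment 2 (170.7° to 270.8°, uniform, h = 27): β = 174.9 − 170.7 = 4.2°, B = 100.1°; Δs = 27·4.2/100.1 = 1.1329; s = 14.0000 + 1.1329 = 15.1329
θ = 176.8° falls in segment 2 (170.7° to 270.8°, uniform, h = 27): β = 176.8 − 170.7 = 6.1°, B = 100.1°; Δs = 27·6.1/100.1 = 1.6454; s = 14.0000 + 1.6454 = 15.6454
θ = 195.8° falls in segment 2 (170.7° to 270.8°, uniform, h = 27): β = 195.8 − 170.7 = 25.1°, B = 100.1°; Δs = 27·25.1/100.1 = 6.7702; s = 14.0000 + 6.7702 = 20.7702
segment 2 (170.7° to 270.8°, uniform, h = 27) is passed completely: s = 14.0000 + (27) = 41.0000
θ = 295.8° falls in segment 3 (270.8° to 360°, cycloidal, h = -41): β = 295.8 − 270.8 = 25°, B = 89.2°; Δs = -41·(0.2803 − sin(2π·0.2803)/(2π)) = -5.0833; s = 41.0000 − 5.0833 = 35.9167
θ=174.9°: R = R0 + s = 13 + 15.1329 = 28.1329
θ=176.8°: R = R0 + s = 13 + 15.6454 = 28.6454
θ=195.8°: R = R0 + s = 13 + 20.7702 = 33.7702
θ=295.8°: R = R0 + s = 13 + 35.9167 = 48.9167

θ=174.9°: 28.1329
θ=176.8°: 28.6454
θ=195.8°: 33.7702
θ=295.8°: 48.9167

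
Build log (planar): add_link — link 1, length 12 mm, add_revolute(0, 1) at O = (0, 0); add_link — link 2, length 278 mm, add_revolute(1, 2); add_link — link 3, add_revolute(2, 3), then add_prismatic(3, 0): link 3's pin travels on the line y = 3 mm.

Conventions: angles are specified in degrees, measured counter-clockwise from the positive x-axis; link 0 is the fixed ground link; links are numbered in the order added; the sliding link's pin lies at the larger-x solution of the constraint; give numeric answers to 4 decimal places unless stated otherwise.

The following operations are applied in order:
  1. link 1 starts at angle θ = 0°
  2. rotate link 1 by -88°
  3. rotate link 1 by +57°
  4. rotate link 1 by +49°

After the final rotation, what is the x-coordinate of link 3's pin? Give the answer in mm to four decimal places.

geometry: r = 12 mm, L = 278 mm, e = 3 mm; θ starts at 0°
rotate link 1 by -88°: θ ← 0° -88° = -88°
rotate link 1 by +57°: θ ← -88° +57° = -31°
rotate link 1 by +49°: θ ← -31° +49° = 18°
crank pin P = (r cos θ, r sin θ) = (11.412678, 3.708204)
h = r sin θ − e = 3.708204 − 3 = 0.708204
x = r cos θ + √(L² − h²) = 11.412678 + 277.999098 = 289.411776

289.4118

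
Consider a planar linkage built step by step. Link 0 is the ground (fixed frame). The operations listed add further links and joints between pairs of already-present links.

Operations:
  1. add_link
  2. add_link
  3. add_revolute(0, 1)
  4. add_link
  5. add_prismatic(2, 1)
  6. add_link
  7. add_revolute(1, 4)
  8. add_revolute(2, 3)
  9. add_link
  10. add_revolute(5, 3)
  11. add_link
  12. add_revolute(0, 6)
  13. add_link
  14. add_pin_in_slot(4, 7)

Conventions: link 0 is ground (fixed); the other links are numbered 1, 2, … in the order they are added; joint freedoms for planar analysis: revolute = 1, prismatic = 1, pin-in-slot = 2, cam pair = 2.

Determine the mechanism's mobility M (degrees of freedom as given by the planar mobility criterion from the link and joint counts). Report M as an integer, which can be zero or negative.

ground; <1,0,0>
#1 <2,0,0>
#2 <3,0,0>
R:0↔1 J1 <3,1,0>
#3 <4,1,0>
P:2↔1 J1 <4,2,0>
#4 <5,2,0>
R:1↔4 J1 <5,3,0>
R:2↔3 J1 <5,4,0>
#5 <6,4,0>
R:5↔3 J1 <6,5,0>
#6 <7,5,0>
R:0↔6 J1 <7,6,0>
#7 <8,6,0>
PS:4↔7 J2 <8,6,1>
3×7 − 2×6 − 1×1 = 8

M = 8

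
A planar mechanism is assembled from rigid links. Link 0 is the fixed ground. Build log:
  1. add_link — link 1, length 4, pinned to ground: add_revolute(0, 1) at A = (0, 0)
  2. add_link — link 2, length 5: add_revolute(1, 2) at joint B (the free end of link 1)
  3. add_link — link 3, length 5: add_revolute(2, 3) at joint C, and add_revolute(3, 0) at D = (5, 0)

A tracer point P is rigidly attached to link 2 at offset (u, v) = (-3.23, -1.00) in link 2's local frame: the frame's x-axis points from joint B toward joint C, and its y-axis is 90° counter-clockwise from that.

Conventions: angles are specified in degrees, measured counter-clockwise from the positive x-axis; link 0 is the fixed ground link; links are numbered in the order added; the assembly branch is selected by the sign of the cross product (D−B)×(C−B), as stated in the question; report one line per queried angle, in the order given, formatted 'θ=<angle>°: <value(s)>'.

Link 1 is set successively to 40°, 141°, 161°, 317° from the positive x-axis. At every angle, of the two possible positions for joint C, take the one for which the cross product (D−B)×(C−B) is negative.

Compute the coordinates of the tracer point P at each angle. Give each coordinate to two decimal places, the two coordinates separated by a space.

A=(0,0), D=(5.00,0)
θ=40°: B = A + 4.00·(cos40°, sin40°) = (3.0642, 2.5712)
θ=40°: |BD| = 3.2184
θ=40°: circle(B,5.00) ∩ circle(D,5.00): a=1.6092, h=4.7340
θ=40°:   candidates: C₊=(7.8140,4.1330) cross=15.236; C₋=(0.2502,-1.5618) cross=-15.236
θ=40°:   branch - wants cross < 0 → take C=(0.2502,-1.5618) (cross=-15.236)
θ=40°: ex = (C−B)/|BC| = (-0.5628,-0.8266); ey = (0.8266,-0.5628)
θ=40°: P = B + -3.23·ex + -1.00·ey = (4.0554,5.8038)
θ=141°: B = A + 4.00·(cos141°, sin141°) = (-3.1086, 2.5173)
θ=141°: |BD| = 8.4903
θ=141°: circle(B,5.00) ∩ circle(D,5.00): a=4.2452, h=2.6417
θ=141°:   candidates: C₊=(1.7289,3.7816) cross=22.429; C₋=(0.1625,-1.2643) cross=-22.429
θ=141°:   branch - wants cross < 0 → take C=(0.1625,-1.2643) (cross=-22.429)
θ=141°: ex = (C−B)/|BC| = (0.6542,-0.7563); ey = (0.7563,0.6542)
θ=141°: P = B + -3.23·ex + -1.00·ey = (-5.9780,4.3060)
θ=161°: B = A + 4.00·(cos161°, sin161°) = (-3.7821, 1.3023)
θ=161°: |BD| = 8.8781
θ=161°: circle(B,5.00) ∩ circle(D,5.00): a=4.4391, h=2.3010
θ=161°:   candidates: C₊=(0.9465,2.9273) cross=20.429; C₋=(0.2714,-1.6250) cross=-20.429
θ=161°:   branch - wants cross < 0 → take C=(0.2714,-1.6250) (cross=-20.429)
θ=161°: ex = (C−B)/|BC| = (0.8107,-0.5855); ey = (0.5855,0.8107)
θ=161°: P = B + -3.23·ex + -1.00·ey = (-6.9861,2.3826)
θ=317°: B = A + 4.00·(cos317°, sin317°) = (2.9254, -2.7280)
θ=317°: |BD| = 3.4272
θ=317°: circle(B,5.00) ∩ circle(D,5.00): a=1.7136, h=4.6972
θ=317°:   candidates: C₊=(0.2239,1.4793) cross=16.098; C₋=(7.7016,-4.2073) cross=-16.098
θ=317°:   branch - wants cross < 0 → take C=(7.7016,-4.2073) (cross=-16.098)
θ=317°: ex = (C−B)/|BC| = (0.9552,-0.2959); ey = (0.2959,0.9552)
θ=317°: P = B + -3.23·ex + -1.00·ey = (-0.4558,-2.7276)

θ=40°: 4.06 5.80
θ=141°: -5.98 4.31
θ=161°: -6.99 2.38
θ=317°: -0.46 -2.73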